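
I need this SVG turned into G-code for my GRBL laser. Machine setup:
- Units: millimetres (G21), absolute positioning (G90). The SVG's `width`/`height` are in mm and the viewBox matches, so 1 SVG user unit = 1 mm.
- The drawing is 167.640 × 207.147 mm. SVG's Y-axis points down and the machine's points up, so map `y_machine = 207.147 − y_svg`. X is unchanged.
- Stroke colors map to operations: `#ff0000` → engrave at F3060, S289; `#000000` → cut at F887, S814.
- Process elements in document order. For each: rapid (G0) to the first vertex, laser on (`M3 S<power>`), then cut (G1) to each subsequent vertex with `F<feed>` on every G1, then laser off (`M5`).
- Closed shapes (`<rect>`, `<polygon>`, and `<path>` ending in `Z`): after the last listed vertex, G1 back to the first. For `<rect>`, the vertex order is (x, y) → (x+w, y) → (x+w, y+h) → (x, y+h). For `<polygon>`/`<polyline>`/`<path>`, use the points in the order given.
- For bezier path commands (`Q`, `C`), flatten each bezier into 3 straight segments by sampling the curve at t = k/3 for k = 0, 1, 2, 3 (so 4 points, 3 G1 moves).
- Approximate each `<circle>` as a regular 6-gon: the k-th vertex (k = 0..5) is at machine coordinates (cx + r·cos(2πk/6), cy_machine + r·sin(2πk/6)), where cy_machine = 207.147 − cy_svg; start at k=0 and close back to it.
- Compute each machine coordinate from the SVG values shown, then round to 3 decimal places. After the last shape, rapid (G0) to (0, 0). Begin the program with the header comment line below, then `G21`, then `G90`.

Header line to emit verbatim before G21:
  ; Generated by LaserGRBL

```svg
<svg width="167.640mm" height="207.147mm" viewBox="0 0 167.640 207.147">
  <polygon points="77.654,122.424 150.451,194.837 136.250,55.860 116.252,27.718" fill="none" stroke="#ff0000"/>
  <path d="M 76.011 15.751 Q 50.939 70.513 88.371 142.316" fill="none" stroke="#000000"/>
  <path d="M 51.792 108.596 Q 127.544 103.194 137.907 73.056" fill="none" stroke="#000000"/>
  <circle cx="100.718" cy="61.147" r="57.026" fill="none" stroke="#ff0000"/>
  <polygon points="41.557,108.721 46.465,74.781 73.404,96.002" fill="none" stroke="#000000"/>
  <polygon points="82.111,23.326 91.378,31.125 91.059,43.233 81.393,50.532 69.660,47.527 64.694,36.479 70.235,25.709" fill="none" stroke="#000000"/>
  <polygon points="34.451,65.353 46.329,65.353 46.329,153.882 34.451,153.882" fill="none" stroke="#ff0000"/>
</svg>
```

Since the viewBox matches the mm dimensions, user units are millimetres directly. The only transform is the Y-flip y_m = 207.147 − y_svg.

Shape 1 is a closed polygon drawn with `<polygon>`. Its stroke #ff0000 means engrave at S289, F3060. After flipping Y the toolpath is (77.654,84.723) → (150.451,12.310) → (136.250,151.287) → (116.252,179.429) → (77.654,84.723), returning to the start.

Shape 2 is a quadratic bezier drawn with `<path>`. Its stroke #000000 means cut at S814, F887. After flipping Y the toolpath is (76.011,191.396) → (66.241,152.995) → (70.361,110.806) → (88.371,64.831).

Shape 3 is a quadratic bezier drawn with `<path>`. Its stroke #000000 means cut at S814, F887. After flipping Y the toolpath is (51.792,98.551) → (95.028,104.901) → (123.733,116.747) → (137.907,134.091).

Shape 4 is a circle drawn with `<circle>`. Its stroke #ff0000 means engrave at S289, F3060. After flipping Y the toolpath is (157.744,146.000) → (129.231,195.386) → (72.205,195.386) → (43.692,146.000) → (72.205,96.614) → (129.231,96.614) → (157.744,146.000), returning to the start.

Shape 5 is a regular polygon drawn with `<polygon>`. Its stroke #000000 means cut at S814, F887. After flipping Y the toolpath is (41.557,98.426) → (46.465,132.366) → (73.404,111.145) → (41.557,98.426), returning to the start.

Shape 6 is a regular polygon drawn with `<polygon>`. Its stroke #000000 means cut at S814, F887. After flipping Y the toolpath is (82.111,183.821) → (91.378,176.022) → (91.059,163.914) → (81.393,156.615) → (69.660,159.620) → (64.694,170.668) → (70.235,181.438) → (82.111,183.821), returning to the start.

Shape 7 is a rectangle drawn with `<polygon>`. Its stroke #ff0000 means engrave at S289, F3060. After flipping Y the toolpath is (34.451,141.794) → (46.329,141.794) → (46.329,53.265) → (34.451,53.265) → (34.451,141.794), returning to the start.

; Generated by LaserGRBL
G21
G90
G0 X77.654 Y84.723
M3 S289
G1 X150.451 Y12.310 F3060
G1 X136.250 Y151.287 F3060
G1 X116.252 Y179.429 F3060
G1 X77.654 Y84.723 F3060
M5
G0 X76.011 Y191.396
M3 S814
G1 X66.241 Y152.995 F887
G1 X70.361 Y110.806 F887
G1 X88.371 Y64.831 F887
M5
G0 X51.792 Y98.551
M3 S814
G1 X95.028 Y104.901 F887
G1 X123.733 Y116.747 F887
G1 X137.907 Y134.091 F887
M5
G0 X157.744 Y146.000
M3 S289
G1 X129.231 Y195.386 F3060
G1 X72.205 Y195.386 F3060
G1 X43.692 Y146.000 F3060
G1 X72.205 Y96.614 F3060
G1 X129.231 Y96.614 F3060
G1 X157.744 Y146.000 F3060
M5
G0 X41.557 Y98.426
M3 S814
G1 X46.465 Y132.366 F887
G1 X73.404 Y111.145 F887
G1 X41.557 Y98.426 F887
M5
G0 X82.111 Y183.821
M3 S814
G1 X91.378 Y176.022 F887
G1 X91.059 Y163.914 F887
G1 X81.393 Y156.615 F887
G1 X69.660 Y159.620 F887
G1 X64.694 Y170.668 F887
G1 X70.235 Y181.438 F887
G1 X82.111 Y183.821 F887
M5
G0 X34.451 Y141.794
M3 S289
G1 X46.329 Y141.794 F3060
G1 X46.329 Y53.265 F3060
G1 X34.451 Y53.265 F3060
G1 X34.451 Y141.794 F3060
M5
G0 X0.000 Y0.000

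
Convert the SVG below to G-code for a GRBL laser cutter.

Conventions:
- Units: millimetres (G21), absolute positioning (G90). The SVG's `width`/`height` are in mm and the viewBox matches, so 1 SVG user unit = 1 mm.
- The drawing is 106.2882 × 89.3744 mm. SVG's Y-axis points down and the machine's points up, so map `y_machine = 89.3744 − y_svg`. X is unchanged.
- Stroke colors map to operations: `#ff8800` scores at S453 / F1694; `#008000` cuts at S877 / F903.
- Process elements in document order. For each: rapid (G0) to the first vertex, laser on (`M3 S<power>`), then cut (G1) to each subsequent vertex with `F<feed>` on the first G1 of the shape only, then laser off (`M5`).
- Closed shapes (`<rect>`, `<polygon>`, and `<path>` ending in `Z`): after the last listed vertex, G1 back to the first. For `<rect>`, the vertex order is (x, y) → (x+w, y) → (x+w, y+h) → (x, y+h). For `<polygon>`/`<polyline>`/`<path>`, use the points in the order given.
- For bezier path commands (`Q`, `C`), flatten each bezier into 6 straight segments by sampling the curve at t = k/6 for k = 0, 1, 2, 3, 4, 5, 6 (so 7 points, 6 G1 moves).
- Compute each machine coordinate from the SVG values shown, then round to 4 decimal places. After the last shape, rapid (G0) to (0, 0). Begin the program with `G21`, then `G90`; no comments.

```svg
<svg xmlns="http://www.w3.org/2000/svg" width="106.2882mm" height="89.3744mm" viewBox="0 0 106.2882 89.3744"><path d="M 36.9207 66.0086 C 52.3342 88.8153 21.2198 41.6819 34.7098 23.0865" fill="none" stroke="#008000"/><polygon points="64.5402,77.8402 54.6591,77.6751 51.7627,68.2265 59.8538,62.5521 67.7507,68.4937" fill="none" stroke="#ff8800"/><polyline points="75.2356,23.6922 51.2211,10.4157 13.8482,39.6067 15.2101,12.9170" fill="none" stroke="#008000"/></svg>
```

G21
G90
G0 X36.9207 Y23.3658
M3 S877
G1 X41.1720 Y17.3349 F903
G1 X40.2002 Y20.2251
G1 X36.5366 Y29.3011
G1 X32.7127 Y41.8272
G1 X31.2599 Y55.0680
G1 X34.7098 Y66.2879
M5
G0 X64.5402 Y11.5342
M3 S453
G1 X54.6591 Y11.6993 F1694
G1 X51.7627 Y21.1479
G1 X59.8538 Y26.8223
G1 X67.7507 Y20.8807
G1 X64.5402 Y11.5342
M5
G0 X75.2356 Y65.6822
M3 S877
G1 X51.2211 Y78.9587 F903
G1 X13.8482 Y49.7677
G1 X15.2101 Y76.4574
M5
G0 X0.0000 Y0.0000

Since the viewBox matches the mm dimensions, user units are millimetres directly. The only transform is the Y-flip y_m = 89.3744 − y_svg.

Shape 1 is a cubic bezier drawn with `<path>`. Its stroke #008000 means cut at S877, F903. After flipping Y the toolpath is (36.9207,23.3658) → (41.1720,17.3349) → (40.2002,20.2251) → (36.5366,29.3011) → (32.7127,41.8272) → (31.2599,55.0680) → (34.7098,66.2879).

Shape 2 is a regular polygon drawn with `<polygon>`. Its stroke #ff8800 means score at S453, F1694. After flipping Y the toolpath is (64.5402,11.5342) → (54.6591,11.6993) → (51.7627,21.1479) → (59.8538,26.8223) → (67.7507,20.8807) → (64.5402,11.5342), returning to the start.

Shape 3 is a open polyline drawn with `<polyline>`. Its stroke #008000 means cut at S877, F903. After flipping Y the toolpath is (75.2356,65.6822) → (51.2211,78.9587) → (13.8482,49.7677) → (15.2101,76.4574).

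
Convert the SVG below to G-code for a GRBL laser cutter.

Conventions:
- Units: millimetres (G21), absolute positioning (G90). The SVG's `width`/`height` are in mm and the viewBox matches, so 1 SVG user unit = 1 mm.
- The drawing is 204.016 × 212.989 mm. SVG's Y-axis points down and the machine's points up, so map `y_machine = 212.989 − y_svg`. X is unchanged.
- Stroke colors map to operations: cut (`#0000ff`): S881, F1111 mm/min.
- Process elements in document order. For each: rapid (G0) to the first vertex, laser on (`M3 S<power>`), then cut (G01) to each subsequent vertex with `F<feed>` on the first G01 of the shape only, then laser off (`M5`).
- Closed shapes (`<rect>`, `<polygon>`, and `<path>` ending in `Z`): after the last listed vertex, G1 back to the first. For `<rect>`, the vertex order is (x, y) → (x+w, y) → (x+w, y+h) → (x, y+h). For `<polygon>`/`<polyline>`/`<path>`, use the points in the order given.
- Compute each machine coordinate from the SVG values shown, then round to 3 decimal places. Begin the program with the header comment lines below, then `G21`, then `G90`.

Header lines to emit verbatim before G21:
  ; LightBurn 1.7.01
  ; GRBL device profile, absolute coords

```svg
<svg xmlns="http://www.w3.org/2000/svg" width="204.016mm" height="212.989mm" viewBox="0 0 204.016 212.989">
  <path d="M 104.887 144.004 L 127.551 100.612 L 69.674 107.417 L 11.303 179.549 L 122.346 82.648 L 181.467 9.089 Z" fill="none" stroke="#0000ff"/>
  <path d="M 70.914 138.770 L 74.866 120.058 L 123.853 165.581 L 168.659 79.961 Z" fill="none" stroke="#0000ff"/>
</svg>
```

viewBox `0 0 204.016 212.989` with mm width/height → 1 unit = 1 mm. Flip: y_m = 212.989 − y_svg.

**Shape 1** — `<path>` closed polygon, stroke `#0000ff` → cut (S881, F1111). Machine vertices: (104.887,68.985) → (127.551,112.377) → (69.674,105.572) → (11.303,33.440) → (122.346,130.341) → (181.467,203.900) → (104.887,68.985). Closed: final G1 returns to the first vertex.

**Shape 2** — `<path>` closed polygon, stroke `#0000ff` → cut (S881, F1111). Machine vertices: (70.914,74.219) → (74.866,92.931) → (123.853,47.408) → (168.659,133.028) → (70.914,74.219). Closed: final G1 returns to the first vertex.

; LightBurn 1.7.01
; GRBL device profile, absolute coords
G21
G90
G0 X104.887 Y68.985
M3 S881
G01 X127.551 Y112.377 F1111
G01 X69.674 Y105.572
G01 X11.303 Y33.440
G01 X122.346 Y130.341
G01 X181.467 Y203.900
G01 X104.887 Y68.985
M5
G0 X70.914 Y74.219
M3 S881
G01 X74.866 Y92.931 F1111
G01 X123.853 Y47.408
G01 X168.659 Y133.028
G01 X70.914 Y74.219
M5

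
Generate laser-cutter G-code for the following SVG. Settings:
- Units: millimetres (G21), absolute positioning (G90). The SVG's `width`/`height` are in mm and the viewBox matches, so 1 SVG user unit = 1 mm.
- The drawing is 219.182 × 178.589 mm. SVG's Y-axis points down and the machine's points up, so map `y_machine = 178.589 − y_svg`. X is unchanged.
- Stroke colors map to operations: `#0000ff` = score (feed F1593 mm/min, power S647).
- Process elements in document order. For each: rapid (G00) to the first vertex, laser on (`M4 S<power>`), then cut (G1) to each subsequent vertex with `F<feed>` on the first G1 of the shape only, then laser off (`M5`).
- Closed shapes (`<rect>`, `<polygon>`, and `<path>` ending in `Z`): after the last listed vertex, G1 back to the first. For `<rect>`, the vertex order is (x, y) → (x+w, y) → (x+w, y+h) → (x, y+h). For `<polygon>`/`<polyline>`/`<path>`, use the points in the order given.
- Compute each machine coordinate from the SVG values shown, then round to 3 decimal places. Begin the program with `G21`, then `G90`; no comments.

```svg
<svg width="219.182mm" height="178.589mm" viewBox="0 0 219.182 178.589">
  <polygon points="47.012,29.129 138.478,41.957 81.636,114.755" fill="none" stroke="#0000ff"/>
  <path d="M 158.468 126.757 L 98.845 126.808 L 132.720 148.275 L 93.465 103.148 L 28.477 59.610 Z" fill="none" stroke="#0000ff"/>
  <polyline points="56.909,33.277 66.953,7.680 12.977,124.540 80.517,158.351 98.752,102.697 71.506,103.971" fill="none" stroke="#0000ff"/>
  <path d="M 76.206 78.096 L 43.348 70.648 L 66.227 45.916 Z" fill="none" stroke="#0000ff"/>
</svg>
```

viewBox `0 0 219.182 178.589` with mm width/height → 1 unit = 1 mm. Flip: y_m = 178.589 − y_svg.

**Shape 1** — `<polygon>` regular polygon, stroke `#0000ff` → score (S647, F1593). Machine vertices: (47.012,149.460) → (138.478,136.632) → (81.636,63.834) → (47.012,149.460). Closed: final G1 returns to the first vertex.

**Shape 2** — `<path>` closed polygon, stroke `#0000ff` → score (S647, F1593). Machine vertices: (158.468,51.832) → (98.845,51.781) → (132.720,30.314) → (93.465,75.441) → (28.477,118.979) → (158.468,51.832). Closed: final G1 returns to the first vertex.

**Shape 3** — `<polyline>` open polyline, stroke `#0000ff` → score (S647, F1593). Machine vertices: (56.909,145.312) → (66.953,170.909) → (12.977,54.049) → (80.517,20.238) → (98.752,75.892) → (71.506,74.618). Open path.

**Shape 4** — `<path>` regular polygon, stroke `#0000ff` → score (S647, F1593). Machine vertices: (76.206,100.493) → (43.348,107.941) → (66.227,132.673) → (76.206,100.493). Closed: final G1 returns to the first vertex.

G21
G90
G00 X47.012 Y149.460
M4 S647
G1 X138.478 Y136.632 F1593
G1 X81.636 Y63.834
G1 X47.012 Y149.460
M5
G00 X158.468 Y51.832
M4 S647
G1 X98.845 Y51.781 F1593
G1 X132.720 Y30.314
G1 X93.465 Y75.441
G1 X28.477 Y118.979
G1 X158.468 Y51.832
M5
G00 X56.909 Y145.312
M4 S647
G1 X66.953 Y170.909 F1593
G1 X12.977 Y54.049
G1 X80.517 Y20.238
G1 X98.752 Y75.892
G1 X71.506 Y74.618
M5
G00 X76.206 Y100.493
M4 S647
G1 X43.348 Y107.941 F1593
G1 X66.227 Y132.673
G1 X76.206 Y100.493
M5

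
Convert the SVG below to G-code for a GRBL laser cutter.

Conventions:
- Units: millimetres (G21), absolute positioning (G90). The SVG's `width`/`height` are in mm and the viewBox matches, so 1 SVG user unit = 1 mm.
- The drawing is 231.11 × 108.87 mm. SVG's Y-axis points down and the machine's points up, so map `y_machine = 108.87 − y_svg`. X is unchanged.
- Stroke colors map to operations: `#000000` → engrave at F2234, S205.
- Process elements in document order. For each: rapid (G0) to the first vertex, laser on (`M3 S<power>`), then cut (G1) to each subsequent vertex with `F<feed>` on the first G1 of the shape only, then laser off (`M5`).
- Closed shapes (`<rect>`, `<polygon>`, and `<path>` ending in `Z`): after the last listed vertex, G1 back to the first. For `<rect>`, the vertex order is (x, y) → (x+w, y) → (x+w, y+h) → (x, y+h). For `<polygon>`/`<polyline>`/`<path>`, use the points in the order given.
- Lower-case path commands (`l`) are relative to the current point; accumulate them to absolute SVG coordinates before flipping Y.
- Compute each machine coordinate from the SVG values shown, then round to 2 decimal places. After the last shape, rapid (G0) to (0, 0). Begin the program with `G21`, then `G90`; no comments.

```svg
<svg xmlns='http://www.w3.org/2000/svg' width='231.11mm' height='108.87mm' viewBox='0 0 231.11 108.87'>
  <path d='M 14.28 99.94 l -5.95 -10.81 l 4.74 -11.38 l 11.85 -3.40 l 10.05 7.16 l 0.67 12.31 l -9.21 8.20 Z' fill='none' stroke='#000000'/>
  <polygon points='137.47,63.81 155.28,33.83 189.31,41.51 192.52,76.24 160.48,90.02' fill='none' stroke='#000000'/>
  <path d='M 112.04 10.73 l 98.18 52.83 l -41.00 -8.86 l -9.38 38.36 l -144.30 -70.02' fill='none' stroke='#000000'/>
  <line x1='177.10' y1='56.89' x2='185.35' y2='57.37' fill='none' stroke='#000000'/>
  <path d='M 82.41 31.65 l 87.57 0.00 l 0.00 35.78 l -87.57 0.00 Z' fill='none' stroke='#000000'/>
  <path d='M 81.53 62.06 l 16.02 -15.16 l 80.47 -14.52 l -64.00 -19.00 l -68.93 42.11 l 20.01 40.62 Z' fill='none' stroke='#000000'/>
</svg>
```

G21
G90
G0 X14.28 Y8.93
M3 S205
G1 X8.33 Y19.74 F2234
G1 X13.07 Y31.12
G1 X24.92 Y34.52
G1 X34.97 Y27.36
G1 X35.64 Y15.05
G1 X26.43 Y6.85
G1 X14.28 Y8.93
M5
G0 X137.47 Y45.06
M3 S205
G1 X155.28 Y75.04 F2234
G1 X189.31 Y67.36
G1 X192.52 Y32.63
G1 X160.48 Y18.85
G1 X137.47 Y45.06
M5
G0 X112.04 Y98.14
M3 S205
G1 X210.22 Y45.31 F2234
G1 X169.22 Y54.17
G1 X159.84 Y15.81
G1 X15.54 Y85.83
M5
G0 X177.10 Y51.98
M3 S205
G1 X185.35 Y51.50 F2234
M5
G0 X82.41 Y77.22
M3 S205
G1 X169.98 Y77.22 F2234
G1 X169.98 Y41.44
G1 X82.41 Y41.44
G1 X82.41 Y77.22
M5
G0 X81.53 Y46.81
M3 S205
G1 X97.55 Y61.97 F2234
G1 X178.02 Y76.49
G1 X114.02 Y95.49
G1 X45.09 Y53.38
G1 X65.10 Y12.76
G1 X81.53 Y46.81
M5
G0 X0.00 Y0.00

1 u = 1 mm; y_m = 108.87 − y.

[1] `<path>` regular polygon, #000000→engrave S205 F2234: (14.28,8.93) → (8.33,19.74) → (13.07,31.12) → (24.92,34.52) → (34.97,27.36) → (35.64,15.05) → (26.43,6.85) → (14.28,8.93) (closed)

[2] `<polygon>` regular polygon, #000000→engrave S205 F2234: (137.47,45.06) → (155.28,75.04) → (189.31,67.36) → (192.52,32.63) → (160.48,18.85) → (137.47,45.06) (closed)

[3] `<path>` open polyline, #000000→engrave S205 F2234: (112.04,98.14) → (210.22,45.31) → (169.22,54.17) → (159.84,15.81) → (15.54,85.83)

[4] `<line>` line segment, #000000→engrave S205 F2234: (177.10,51.98) → (185.35,51.50)

[5] `<path>` rectangle, #000000→engrave S205 F2234: (82.41,77.22) → (169.98,77.22) → (169.98,41.44) → (82.41,41.44) → (82.41,77.22) (closed)

[6] `<path>` closed polygon, #000000→engrave S205 F2234: (81.53,46.81) → (97.55,61.97) → (178.02,76.49) → (114.02,95.49) → (45.09,53.38) → (65.10,12.76) → (81.53,46.81) (closed)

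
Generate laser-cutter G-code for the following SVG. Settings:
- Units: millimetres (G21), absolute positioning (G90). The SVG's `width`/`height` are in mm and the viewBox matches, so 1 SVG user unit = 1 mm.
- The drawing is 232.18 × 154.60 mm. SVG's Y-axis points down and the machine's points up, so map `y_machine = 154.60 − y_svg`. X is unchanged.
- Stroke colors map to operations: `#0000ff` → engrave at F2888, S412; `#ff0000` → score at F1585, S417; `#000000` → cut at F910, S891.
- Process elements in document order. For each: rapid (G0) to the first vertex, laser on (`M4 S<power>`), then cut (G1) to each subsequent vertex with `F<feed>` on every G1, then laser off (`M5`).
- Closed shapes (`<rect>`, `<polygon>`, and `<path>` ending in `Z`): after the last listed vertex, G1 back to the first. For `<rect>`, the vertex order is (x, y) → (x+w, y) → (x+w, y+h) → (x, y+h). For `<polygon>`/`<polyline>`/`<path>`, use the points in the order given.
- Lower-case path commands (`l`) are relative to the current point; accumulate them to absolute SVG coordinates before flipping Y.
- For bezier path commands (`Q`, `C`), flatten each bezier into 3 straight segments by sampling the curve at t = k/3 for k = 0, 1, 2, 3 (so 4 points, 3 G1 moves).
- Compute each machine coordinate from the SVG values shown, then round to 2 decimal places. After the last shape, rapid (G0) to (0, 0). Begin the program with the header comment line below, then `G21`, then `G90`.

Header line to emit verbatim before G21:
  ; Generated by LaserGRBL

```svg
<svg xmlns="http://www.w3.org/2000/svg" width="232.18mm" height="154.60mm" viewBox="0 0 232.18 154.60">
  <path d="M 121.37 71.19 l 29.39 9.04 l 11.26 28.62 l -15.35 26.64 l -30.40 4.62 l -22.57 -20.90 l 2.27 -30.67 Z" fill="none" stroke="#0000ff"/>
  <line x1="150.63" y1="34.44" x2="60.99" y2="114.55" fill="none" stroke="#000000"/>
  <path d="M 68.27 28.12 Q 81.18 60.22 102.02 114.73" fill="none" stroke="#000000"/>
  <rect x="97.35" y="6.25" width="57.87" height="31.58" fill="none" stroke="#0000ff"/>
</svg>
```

; Generated by LaserGRBL
G21
G90
G0 X121.37 Y83.41
M4 S412
G1 X150.76 Y74.37 F2888
G1 X162.02 Y45.75 F2888
G1 X146.67 Y19.11 F2888
G1 X116.27 Y14.49 F2888
G1 X93.70 Y35.39 F2888
G1 X95.97 Y66.06 F2888
G1 X121.37 Y83.41 F2888
M5
G0 X150.63 Y120.16
M4 S891
G1 X60.99 Y40.05 F910
M5
G0 X68.27 Y126.48
M4 S891
G1 X77.76 Y102.59 F910
G1 X89.01 Y73.72 F910
G1 X102.02 Y39.87 F910
M5
G0 X97.35 Y148.35
M4 S412
G1 X155.22 Y148.35 F2888
G1 X155.22 Y116.77 F2888
G1 X97.35 Y116.77 F2888
G1 X97.35 Y148.35 F2888
M5
G0 X0.00 Y0.00

viewBox `0 0 232.18 154.60` with mm width/height → 1 unit = 1 mm. Flip: y_m = 154.60 − y_svg.

**Shape 1** — `<path>` regular polygon, stroke `#0000ff` → engrave (S412, F2888). Machine vertices: (121.37,83.41) → (150.76,74.37) → (162.02,45.75) → (146.67,19.11) → (116.27,14.49) → (93.70,35.39) → (95.97,66.06) → (121.37,83.41). Closed: final G1 returns to the first vertex.

**Shape 2** — `<line>` line segment, stroke `#000000` → cut (S891, F910). Machine vertices: (150.63,120.16) → (60.99,40.05). Open path.

**Shape 3** — `<path>` quadratic bezier, stroke `#000000` → cut (S891, F910). Control points (SVG): P0=(68.27,28.12), P1=(81.18,60.22), P2=(102.02,114.73); sampled at t=k/3. Machine vertices: (68.27,126.48) → (77.76,102.59) → (89.01,73.72) → (102.02,39.87). Open path.

**Shape 4** — `<rect>` rectangle, stroke `#0000ff` → engrave (S412, F2888). Machine vertices: (97.35,148.35) → (155.22,148.35) → (155.22,116.77) → (97.35,116.77) → (97.35,148.35). Closed: final G1 returns to the first vertex.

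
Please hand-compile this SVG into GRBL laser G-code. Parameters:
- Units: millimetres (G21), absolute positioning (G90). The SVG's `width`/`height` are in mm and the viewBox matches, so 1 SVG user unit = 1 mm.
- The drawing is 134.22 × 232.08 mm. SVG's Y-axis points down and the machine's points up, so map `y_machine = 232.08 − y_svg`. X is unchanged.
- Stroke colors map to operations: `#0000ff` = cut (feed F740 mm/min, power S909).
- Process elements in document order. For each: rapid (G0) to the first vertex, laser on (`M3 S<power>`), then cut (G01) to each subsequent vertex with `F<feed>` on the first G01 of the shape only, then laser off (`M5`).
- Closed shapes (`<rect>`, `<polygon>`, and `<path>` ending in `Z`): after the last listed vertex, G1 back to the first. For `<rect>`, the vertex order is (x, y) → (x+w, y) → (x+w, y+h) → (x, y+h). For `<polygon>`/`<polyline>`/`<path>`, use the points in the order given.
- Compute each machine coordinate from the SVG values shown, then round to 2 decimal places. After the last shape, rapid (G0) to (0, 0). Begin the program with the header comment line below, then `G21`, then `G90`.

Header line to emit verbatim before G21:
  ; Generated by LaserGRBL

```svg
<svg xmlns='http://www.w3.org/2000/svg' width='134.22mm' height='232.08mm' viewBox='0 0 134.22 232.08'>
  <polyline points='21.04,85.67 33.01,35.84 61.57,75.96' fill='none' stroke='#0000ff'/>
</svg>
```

; Generated by LaserGRBL
G21
G90
G0 X21.04 Y146.41
M3 S909
G01 X33.01 Y196.24 F740
G01 X61.57 Y156.12
M5
G0 X0.00 Y0.00

Since the viewBox matches the mm dimensions, user units are millimetres directly. The only transform is the Y-flip y_m = 232.08 − y_svg.

Shape 1 is a open polyline drawn with `<polyline>`. Its stroke #0000ff means cut at S909, F740. After flipping Y the toolpath is (21.04,146.41) → (33.01,196.24) → (61.57,156.12).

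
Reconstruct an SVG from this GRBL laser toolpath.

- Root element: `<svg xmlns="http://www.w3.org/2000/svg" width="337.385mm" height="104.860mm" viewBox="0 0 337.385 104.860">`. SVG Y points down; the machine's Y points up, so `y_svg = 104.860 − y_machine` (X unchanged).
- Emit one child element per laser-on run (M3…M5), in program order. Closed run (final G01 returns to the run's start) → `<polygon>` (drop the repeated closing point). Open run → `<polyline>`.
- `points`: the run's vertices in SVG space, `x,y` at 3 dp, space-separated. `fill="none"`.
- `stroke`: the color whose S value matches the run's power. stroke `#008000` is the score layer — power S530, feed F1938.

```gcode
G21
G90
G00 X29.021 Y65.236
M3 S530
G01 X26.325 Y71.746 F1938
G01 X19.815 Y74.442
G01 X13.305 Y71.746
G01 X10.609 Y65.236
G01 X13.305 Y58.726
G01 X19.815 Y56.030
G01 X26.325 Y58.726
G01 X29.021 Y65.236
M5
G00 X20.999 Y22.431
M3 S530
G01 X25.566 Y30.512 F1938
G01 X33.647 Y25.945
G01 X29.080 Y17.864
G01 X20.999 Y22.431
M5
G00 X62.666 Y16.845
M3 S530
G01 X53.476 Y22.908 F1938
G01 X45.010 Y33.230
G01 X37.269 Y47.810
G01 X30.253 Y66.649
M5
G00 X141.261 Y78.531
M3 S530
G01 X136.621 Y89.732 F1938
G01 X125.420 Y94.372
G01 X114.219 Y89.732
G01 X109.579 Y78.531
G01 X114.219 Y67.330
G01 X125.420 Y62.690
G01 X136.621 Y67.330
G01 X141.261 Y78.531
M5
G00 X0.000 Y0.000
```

<svg xmlns="http://www.w3.org/2000/svg" width="337.385mm" height="104.860mm" viewBox="0 0 337.385 104.860">
  <polygon points="29.021,39.624 26.325,33.114 19.815,30.418 13.305,33.114 10.609,39.624 13.305,46.134 19.815,48.830 26.325,46.134" fill="none" stroke="#008000"/>
  <polygon points="20.999,82.429 25.566,74.348 33.647,78.915 29.080,86.996" fill="none" stroke="#008000"/>
  <polyline points="62.666,88.015 53.476,81.952 45.010,71.630 37.269,57.050 30.253,38.211" fill="none" stroke="#008000"/>
  <polygon points="141.261,26.329 136.621,15.128 125.420,10.488 114.219,15.128 109.579,26.329 114.219,37.530 125.420,42.170 136.621,37.530" fill="none" stroke="#008000"/>
</svg>

Each laser-on run becomes one SVG element. Flip Y back into SVG space with y_svg = 104.860 − y_machine. Every run uses S530, so all elements get stroke `#008000` (score).

Run 1: The run returns to its start, so emit a `<polygon>` with points (Y-flipped): 29.021,39.624 26.325,33.114 19.815,30.418 13.305,33.114 10.609,39.624 13.305,46.134 19.815,48.830 26.325,46.134.

Run 2: The run returns to its start, so emit a `<polygon>` with points (Y-flipped): 20.999,82.429 25.566,74.348 33.647,78.915 29.080,86.996.

Run 3: The run is open, so emit a `<polyline>` with points (Y-flipped): 62.666,88.015 53.476,81.952 45.010,71.630 37.269,57.050 30.253,38.211.

Run 4: The run returns to its start, so emit a `<polygon>` with points (Y-flipped): 141.261,26.329 136.621,15.128 125.420,10.488 114.219,15.128 109.579,26.329 114.219,37.530 125.420,42.170 136.621,37.530.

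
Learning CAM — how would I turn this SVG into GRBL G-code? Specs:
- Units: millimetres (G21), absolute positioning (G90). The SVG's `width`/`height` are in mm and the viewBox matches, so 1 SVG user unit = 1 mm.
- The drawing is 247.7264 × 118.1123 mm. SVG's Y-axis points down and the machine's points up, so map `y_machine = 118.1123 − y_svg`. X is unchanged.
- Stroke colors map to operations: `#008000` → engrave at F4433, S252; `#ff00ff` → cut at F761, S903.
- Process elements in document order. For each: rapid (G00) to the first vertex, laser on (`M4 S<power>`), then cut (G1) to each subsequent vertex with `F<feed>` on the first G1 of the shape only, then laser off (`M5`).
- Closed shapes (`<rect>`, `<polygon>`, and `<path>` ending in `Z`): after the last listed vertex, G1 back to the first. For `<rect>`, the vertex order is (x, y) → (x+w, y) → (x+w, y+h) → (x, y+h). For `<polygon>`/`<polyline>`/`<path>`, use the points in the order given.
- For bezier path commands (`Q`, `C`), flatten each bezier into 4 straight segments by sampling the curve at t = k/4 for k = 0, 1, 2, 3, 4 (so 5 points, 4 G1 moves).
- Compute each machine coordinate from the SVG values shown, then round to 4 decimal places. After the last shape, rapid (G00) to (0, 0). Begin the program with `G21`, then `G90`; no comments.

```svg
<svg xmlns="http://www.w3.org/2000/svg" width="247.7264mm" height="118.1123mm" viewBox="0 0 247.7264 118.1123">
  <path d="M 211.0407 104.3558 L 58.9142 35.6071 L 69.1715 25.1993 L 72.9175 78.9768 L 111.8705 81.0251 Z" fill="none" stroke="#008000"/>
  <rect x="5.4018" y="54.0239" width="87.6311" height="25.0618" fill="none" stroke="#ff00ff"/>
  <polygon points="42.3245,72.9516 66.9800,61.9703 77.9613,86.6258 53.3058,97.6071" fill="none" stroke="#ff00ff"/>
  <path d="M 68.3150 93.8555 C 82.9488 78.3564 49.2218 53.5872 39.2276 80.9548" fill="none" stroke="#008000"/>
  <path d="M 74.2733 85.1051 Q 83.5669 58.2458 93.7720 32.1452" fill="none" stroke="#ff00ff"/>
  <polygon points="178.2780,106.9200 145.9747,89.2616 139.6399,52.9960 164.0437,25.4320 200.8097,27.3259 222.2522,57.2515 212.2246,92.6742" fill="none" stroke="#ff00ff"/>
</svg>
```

viewBox `0 0 247.7264 118.1123` with mm width/height → 1 unit = 1 mm. Flip: y_m = 118.1123 − y_svg.

**Shape 1** — `<path>` closed polygon, stroke `#008000` → engrave (S252, F4433). Machine vertices: (211.0407,13.7565) → (58.9142,82.5052) → (69.1715,92.9130) → (72.9175,39.1355) → (111.8705,37.0872) → (211.0407,13.7565). Closed: final G1 returns to the first vertex.

**Shape 2** — `<rect>` rectangle, stroke `#ff00ff` → cut (S903, F761). Machine vertices: (5.4018,64.0884) → (93.0329,64.0884) → (93.0329,39.0266) → (5.4018,39.0266) → (5.4018,64.0884). Closed: final G1 returns to the first vertex.

**Shape 3** — `<polygon>` regular polygon, stroke `#ff00ff` → cut (S903, F761). Machine vertices: (42.3245,45.1607) → (66.9800,56.1420) → (77.9613,31.4865) → (53.3058,20.5052) → (42.3245,45.1607). Closed: final G1 returns to the first vertex.

**Shape 4** — `<path>` cubic bezier, stroke `#008000` → engrave (S252, F4433). Control points (SVG): P0=(68.3150,93.8555), P1=(82.9488,78.3564), P2=(49.2218,53.5872), P3=(39.2276,80.9548); sampled at t=k/4. Machine vertices: (68.3150,24.2568) → (71.3492,36.6598) → (63.0068,46.7822) → (50.0467,48.8670) → (39.2276,37.1575). Open path.

**Shape 5** — `<path>` quadratic bezier, stroke `#ff00ff` → cut (S903, F761). Control points (SVG): P0=(74.2733,85.1051), P1=(83.5669,58.2458), P2=(93.7720,32.1452); sampled at t=k/4. Machine vertices: (74.2733,33.0072) → (78.9771,46.3894) → (83.7948,59.6768) → (88.7264,72.8694) → (93.7720,85.9671). Open path.

**Shape 6** — `<polygon>` regular polygon, stroke `#ff00ff` → cut (S903, F761). Machine vertices: (178.2780,11.1923) → (145.9747,28.8507) → (139.6399,65.1163) → (164.0437,92.6803) → (200.8097,90.7864) → (222.2522,60.8608) → (212.2246,25.4381) → (178.2780,11.1923). Closed: final G1 returns to the first vertex.

G21
G90
G00 X211.0407 Y13.7565
M4 S252
G1 X58.9142 Y82.5052 F4433
G1 X69.1715 Y92.9130
G1 X72.9175 Y39.1355
G1 X111.8705 Y37.0872
G1 X211.0407 Y13.7565
M5
G00 X5.4018 Y64.0884
M4 S903
G1 X93.0329 Y64.0884 F761
G1 X93.0329 Y39.0266
G1 X5.4018 Y39.0266
G1 X5.4018 Y64.0884
M5
G00 X42.3245 Y45.1607
M4 S903
G1 X66.9800 Y56.1420 F761
G1 X77.9613 Y31.4865
G1 X53.3058 Y20.5052
G1 X42.3245 Y45.1607
M5
G00 X68.3150 Y24.2568
M4 S252
G1 X71.3492 Y36.6598 F4433
G1 X63.0068 Y46.7822
G1 X50.0467 Y48.8670
G1 X39.2276 Y37.1575
M5
G00 X74.2733 Y33.0072
M4 S903
G1 X78.9771 Y46.3894 F761
G1 X83.7948 Y59.6768
G1 X88.7264 Y72.8694
G1 X93.7720 Y85.9671
M5
G00 X178.2780 Y11.1923
M4 S903
G1 X145.9747 Y28.8507 F761
G1 X139.6399 Y65.1163
G1 X164.0437 Y92.6803
G1 X200.8097 Y90.7864
G1 X222.2522 Y60.8608
G1 X212.2246 Y25.4381
G1 X178.2780 Y11.1923
M5
G00 X0.0000 Y0.0000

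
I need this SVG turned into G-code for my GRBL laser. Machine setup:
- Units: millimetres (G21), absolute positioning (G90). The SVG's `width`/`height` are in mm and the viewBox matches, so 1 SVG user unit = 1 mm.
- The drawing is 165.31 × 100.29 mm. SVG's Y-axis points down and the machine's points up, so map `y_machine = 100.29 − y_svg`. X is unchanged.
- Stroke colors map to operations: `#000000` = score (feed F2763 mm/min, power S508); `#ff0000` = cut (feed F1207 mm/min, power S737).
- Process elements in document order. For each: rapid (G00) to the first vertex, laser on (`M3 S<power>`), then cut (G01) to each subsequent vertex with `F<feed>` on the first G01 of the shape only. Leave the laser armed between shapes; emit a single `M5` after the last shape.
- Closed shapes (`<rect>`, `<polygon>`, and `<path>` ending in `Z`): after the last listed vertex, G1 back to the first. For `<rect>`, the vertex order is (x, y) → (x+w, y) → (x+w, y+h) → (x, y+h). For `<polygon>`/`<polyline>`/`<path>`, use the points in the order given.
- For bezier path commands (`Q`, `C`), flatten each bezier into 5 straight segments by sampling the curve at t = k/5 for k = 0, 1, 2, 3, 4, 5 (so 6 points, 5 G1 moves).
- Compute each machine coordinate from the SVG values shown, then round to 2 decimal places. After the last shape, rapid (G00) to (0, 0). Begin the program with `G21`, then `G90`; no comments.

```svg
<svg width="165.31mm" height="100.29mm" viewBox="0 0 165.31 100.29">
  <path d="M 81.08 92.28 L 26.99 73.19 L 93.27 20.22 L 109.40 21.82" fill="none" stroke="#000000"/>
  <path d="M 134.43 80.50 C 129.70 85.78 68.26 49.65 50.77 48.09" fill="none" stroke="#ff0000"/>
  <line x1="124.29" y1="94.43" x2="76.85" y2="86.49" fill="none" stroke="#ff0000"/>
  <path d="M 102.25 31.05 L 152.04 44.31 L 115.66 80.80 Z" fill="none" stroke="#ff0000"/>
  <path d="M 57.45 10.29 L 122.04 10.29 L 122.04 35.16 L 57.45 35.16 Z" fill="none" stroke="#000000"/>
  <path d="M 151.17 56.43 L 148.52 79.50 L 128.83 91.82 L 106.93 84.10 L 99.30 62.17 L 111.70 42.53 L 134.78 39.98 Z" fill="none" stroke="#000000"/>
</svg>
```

Since the viewBox matches the mm dimensions, user units are millimetres directly. The only transform is the Y-flip y_m = 100.29 − y_svg.

Shape 1 is a open polyline drawn with `<path>`. Its stroke #000000 means score at S508, F2763. After flipping Y the toolpath is (81.08,8.01) → (26.99,27.10) → (93.27,80.07) → (109.40,78.47).

Shape 2 is a cubic bezier drawn with `<path>`. Its stroke #ff0000 means cut at S737, F1207. After flipping Y the toolpath is (134.43,19.79) → (125.59,20.98) → (107.98,28.47) → (86.41,38.60) → (65.73,47.72) → (50.77,52.20).

Shape 3 is a line segment drawn with `<line>`. Its stroke #ff0000 means cut at S737, F1207. After flipping Y the toolpath is (124.29,5.86) → (76.85,13.80).

Shape 4 is a regular polygon drawn with `<path>`. Its stroke #ff0000 means cut at S737, F1207. After flipping Y the toolpath is (102.25,69.24) → (152.04,55.98) → (115.66,19.49) → (102.25,69.24), returning to the start.

Shape 5 is a rectangle drawn with `<path>`. Its stroke #000000 means score at S508, F2763. After flipping Y the toolpath is (57.45,90.00) → (122.04,90.00) → (122.04,65.13) → (57.45,65.13) → (57.45,90.00), returning to the start.

Shape 6 is a regular polygon drawn with `<path>`. Its stroke #000000 means score at S508, F2763. After flipping Y the toolpath is (151.17,43.86) → (148.52,20.79) → (128.83,8.47) → (106.93,16.19) → (99.30,38.12) → (111.70,57.76) → (134.78,60.31) → (151.17,43.86), returning to the start.

G21
G90
G00 X81.08 Y8.01
M3 S508
G01 X26.99 Y27.10 F2763
G01 X93.27 Y80.07
G01 X109.40 Y78.47
G00 X134.43 Y19.79
M3 S737
G01 X125.59 Y20.98 F1207
G01 X107.98 Y28.47
G01 X86.41 Y38.60
G01 X65.73 Y47.72
G01 X50.77 Y52.20
G00 X124.29 Y5.86
M3 S737
G01 X76.85 Y13.80 F1207
G00 X102.25 Y69.24
M3 S737
G01 X152.04 Y55.98 F1207
G01 X115.66 Y19.49
G01 X102.25 Y69.24
G00 X57.45 Y90.00
M3 S508
G01 X122.04 Y90.00 F2763
G01 X122.04 Y65.13
G01 X57.45 Y65.13
G01 X57.45 Y90.00
G00 X151.17 Y43.86
M3 S508
G01 X148.52 Y20.79 F2763
G01 X128.83 Y8.47
G01 X106.93 Y16.19
G01 X99.30 Y38.12
G01 X111.70 Y57.76
G01 X134.78 Y60.31
G01 X151.17 Y43.86
M5
G00 X0.00 Y0.00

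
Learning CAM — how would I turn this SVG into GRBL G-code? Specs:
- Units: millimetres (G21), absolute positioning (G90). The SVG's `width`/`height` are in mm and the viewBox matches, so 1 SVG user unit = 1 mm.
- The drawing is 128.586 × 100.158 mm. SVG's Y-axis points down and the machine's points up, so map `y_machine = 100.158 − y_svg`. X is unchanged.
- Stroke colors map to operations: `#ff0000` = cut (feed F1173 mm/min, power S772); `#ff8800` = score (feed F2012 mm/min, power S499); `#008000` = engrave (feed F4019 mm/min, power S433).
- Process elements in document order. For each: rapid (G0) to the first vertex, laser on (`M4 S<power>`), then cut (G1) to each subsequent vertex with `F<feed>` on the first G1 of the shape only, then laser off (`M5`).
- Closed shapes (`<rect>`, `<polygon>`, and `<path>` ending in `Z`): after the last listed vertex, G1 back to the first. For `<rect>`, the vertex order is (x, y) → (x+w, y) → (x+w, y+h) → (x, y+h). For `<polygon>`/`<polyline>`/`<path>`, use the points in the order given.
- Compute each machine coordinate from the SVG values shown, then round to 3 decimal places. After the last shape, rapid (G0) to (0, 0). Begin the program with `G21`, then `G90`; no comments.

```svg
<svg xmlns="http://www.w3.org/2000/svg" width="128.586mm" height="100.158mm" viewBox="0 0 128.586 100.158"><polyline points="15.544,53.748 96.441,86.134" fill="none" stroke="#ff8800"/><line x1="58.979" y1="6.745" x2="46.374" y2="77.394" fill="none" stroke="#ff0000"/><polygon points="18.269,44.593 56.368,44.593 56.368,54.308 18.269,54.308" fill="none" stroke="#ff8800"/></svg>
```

Since the viewBox matches the mm dimensions, user units are millimetres directly. The only transform is the Y-flip y_m = 100.158 − y_svg.

Shape 1 is a line segment drawn with `<polyline>`. Its stroke #ff8800 means score at S499, F2012. After flipping Y the toolpath is (15.544,46.410) → (96.441,14.024).

Shape 2 is a line segment drawn with `<line>`. Its stroke #ff0000 means cut at S772, F1173. After flipping Y the toolpath is (58.979,93.413) → (46.374,22.764).

Shape 3 is a rectangle drawn with `<polygon>`. Its stroke #ff8800 means score at S499, F2012. After flipping Y the toolpath is (18.269,55.565) → (56.368,55.565) → (56.368,45.850) → (18.269,45.850) → (18.269,55.565), returning to the start.

G21
G90
G0 X15.544 Y46.410
M4 S499
G1 X96.441 Y14.024 F2012
M5
G0 X58.979 Y93.413
M4 S772
G1 X46.374 Y22.764 F1173
M5
G0 X18.269 Y55.565
M4 S499
G1 X56.368 Y55.565 F2012
G1 X56.368 Y45.850
G1 X18.269 Y45.850
G1 X18.269 Y55.565
M5
G0 X0.000 Y0.000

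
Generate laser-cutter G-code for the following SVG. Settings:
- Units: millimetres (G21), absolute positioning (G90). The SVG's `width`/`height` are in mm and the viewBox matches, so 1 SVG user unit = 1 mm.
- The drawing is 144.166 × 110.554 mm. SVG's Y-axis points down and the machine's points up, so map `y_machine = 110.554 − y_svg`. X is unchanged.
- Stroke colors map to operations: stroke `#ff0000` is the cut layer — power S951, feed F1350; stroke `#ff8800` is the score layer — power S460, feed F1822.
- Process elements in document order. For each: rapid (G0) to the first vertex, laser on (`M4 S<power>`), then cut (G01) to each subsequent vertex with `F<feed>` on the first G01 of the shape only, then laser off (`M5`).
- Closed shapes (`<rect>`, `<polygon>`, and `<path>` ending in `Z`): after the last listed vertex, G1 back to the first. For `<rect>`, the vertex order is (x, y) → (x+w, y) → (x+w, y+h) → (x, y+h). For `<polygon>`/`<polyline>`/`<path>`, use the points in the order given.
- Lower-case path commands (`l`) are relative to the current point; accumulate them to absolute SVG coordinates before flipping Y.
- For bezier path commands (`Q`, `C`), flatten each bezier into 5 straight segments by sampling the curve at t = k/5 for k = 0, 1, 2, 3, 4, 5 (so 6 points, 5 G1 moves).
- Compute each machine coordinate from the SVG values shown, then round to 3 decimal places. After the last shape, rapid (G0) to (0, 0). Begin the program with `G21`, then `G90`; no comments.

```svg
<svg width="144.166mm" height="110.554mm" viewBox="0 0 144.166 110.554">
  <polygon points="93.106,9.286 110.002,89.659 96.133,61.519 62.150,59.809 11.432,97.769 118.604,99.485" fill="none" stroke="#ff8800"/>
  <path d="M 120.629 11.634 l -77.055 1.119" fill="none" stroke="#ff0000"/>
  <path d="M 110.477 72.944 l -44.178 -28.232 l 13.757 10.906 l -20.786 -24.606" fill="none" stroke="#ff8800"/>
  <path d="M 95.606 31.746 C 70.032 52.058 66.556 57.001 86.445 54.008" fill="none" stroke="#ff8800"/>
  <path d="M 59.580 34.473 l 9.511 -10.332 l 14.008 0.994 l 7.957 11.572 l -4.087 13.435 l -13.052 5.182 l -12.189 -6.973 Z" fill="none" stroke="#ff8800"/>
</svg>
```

G21
G90
G0 X93.106 Y101.268
M4 S460
G01 X110.002 Y20.895 F1822
G01 X96.133 Y49.035
G01 X62.150 Y50.745
G01 X11.432 Y12.785
G01 X118.604 Y11.069
G01 X93.106 Y101.268
M5
G0 X120.629 Y98.920
M4 S951
G01 X43.574 Y97.801 F1350
M5
G0 X110.477 Y37.610
M4 S460
G01 X66.299 Y65.842 F1822
G01 X80.056 Y54.936
G01 X59.270 Y79.542
M5
G0 X95.606 Y78.808
M4 S460
G01 X82.923 Y68.406 F1822
G01 X75.605 Y61.335
G01 X73.712 Y57.239
G01 X77.305 Y55.762
G01 X86.445 Y56.546
M5
G0 X59.580 Y76.081
M4 S460
G01 X69.091 Y86.413 F1822
G01 X83.099 Y85.419
G01 X91.056 Y73.847
G01 X86.969 Y60.412
G01 X73.917 Y55.230
G01 X61.728 Y62.203
G01 X59.580 Y76.081
M5
G0 X0.000 Y0.000

viewBox `0 0 144.166 110.554` with mm width/height → 1 unit = 1 mm. Flip: y_m = 110.554 − y_svg.

**Shape 1** — `<polygon>` closed polygon, stroke `#ff8800` → score (S460, F1822). Machine vertices: (93.106,101.268) → (110.002,20.895) → (96.133,49.035) → (62.150,50.745) → (11.432,12.785) → (118.604,11.069) → (93.106,101.268). Closed: final G1 returns to the first vertex.

**Shape 2** — `<path>` line segment, stroke `#ff0000` → cut (S951, F1350). Machine vertices: (120.629,98.920) → (43.574,97.801). Open path.

**Shape 3** — `<path>` open polyline, stroke `#ff8800` → score (S460, F1822). Machine vertices: (110.477,37.610) → (66.299,65.842) → (80.056,54.936) → (59.270,79.542). Open path.

**Shape 4** — `<path>` cubic bezier, stroke `#ff8800` → score (S460, F1822). Control points (SVG): P0=(95.606,31.746), P1=(70.032,52.058), P2=(66.556,57.001), P3=(86.445,54.008); sampled at t=k/5. Machine vertices: (95.606,78.808) → (82.923,68.406) → (75.605,61.335) → (73.712,57.239) → (77.305,55.762) → (86.445,56.546). Open path.

**Shape 5** — `<path>` regular polygon, stroke `#ff8800` → score (S460, F1822). Machine vertices: (59.580,76.081) → (69.091,86.413) → (83.099,85.419) → (91.056,73.847) → (86.969,60.412) → (73.917,55.230) → (61.728,62.203) → (59.580,76.081). Closed: final G1 returns to the first vertex.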